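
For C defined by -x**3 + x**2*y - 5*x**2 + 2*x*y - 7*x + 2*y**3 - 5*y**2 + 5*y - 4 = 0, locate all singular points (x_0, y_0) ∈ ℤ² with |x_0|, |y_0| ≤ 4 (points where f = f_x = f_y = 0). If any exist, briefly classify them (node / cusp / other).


Singular points: {(-1, 1)}; classification: node.

Compute partial derivatives:
  f_x = -3*x**2 + 2*x*y - 10*x + 2*y - 7.
  f_y = x**2 + 2*x + 6*y**2 - 10*y + 5.
Scan x_0 ∈ {−4, ..., 4}. For each x_0, f_y(x_0, y) is a polynomial in y; find its integer roots y ∈ {−4, ..., 4}, then test f_x and f at those candidates.
  x = -4: f_y(-4, y) = 6*y**2 - 10*y + 13; no integer root y with |y| ≤ 4.
  x = -3: f_y(-3, y) = 6*y**2 - 10*y + 8; no integer root y with |y| ≤ 4.
  x = -2: f_y(-2, y) = 6*y**2 - 10*y + 5; no integer root y with |y| ≤ 4.
  x = -1: f_y(-1, y) = 6*y**2 - 10*y + 4; vanishes at y ∈ {1}. (-1, 1): f_x = 0, f = 0 — SINGULAR.
  x = 0: f_y(0, y) = 6*y**2 - 10*y + 5; no integer root y with |y| ≤ 4.
  x = 1: f_y(1, y) = 6*y**2 - 10*y + 8; no integer root y with |y| ≤ 4.
  x = 2: f_y(2, y) = 6*y**2 - 10*y + 13; no integer root y with |y| ≤ 4.
  x = 3: f_y(3, y) = 6*y**2 - 10*y + 20; no integer root y with |y| ≤ 4.
  x = 4: f_y(4, y) = 6*y**2 - 10*y + 29; no integer root y with |y| ≤ 4.
Only singular point on the grid: (-1, 1).
Classify: substitute x = -1 + u, y = 1 + v and expand: f = -u**3 + u**2*v - u**2 + 2*v**3 + v**2.
No constant or linear terms (consistent with a singular point). Quadratic part: -u**2 + v**2. Cubic part: -u**3 + u**2*v + 2*v**3.
The quadratic part v**2 - u**2 = (v − u)(v + u) splits into two distinct linear factors, so there are two distinct tangent lines y − 1 = ±(x − -1) — this is a node (ordinary double point).
Classification: node.


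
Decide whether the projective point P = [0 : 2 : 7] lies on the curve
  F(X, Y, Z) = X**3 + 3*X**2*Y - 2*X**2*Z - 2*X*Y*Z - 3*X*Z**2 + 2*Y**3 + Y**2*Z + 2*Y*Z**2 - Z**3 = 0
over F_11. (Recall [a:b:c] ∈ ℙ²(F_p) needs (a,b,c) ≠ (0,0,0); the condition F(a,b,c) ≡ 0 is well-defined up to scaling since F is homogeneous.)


F(0,2,7) ≡ 7 (mod 11); P is NOT on the curve.

Evaluate F(0, 2, 7) term-by-term (mod 11).
  X**3 ↦ 1·0·1·1 = 0
  3*X**2*Y ↦ 3·0·2·1 = 0
  -2*X**2*Z ↦ -2·0·1·7 = 0
  -2*X*Y*Z ↦ -2·0·2·7 = 0
  -3*X*Z**2 ↦ -3·0·1·49 = 0
  2*Y**3 ↦ 2·1·8·1 = 16
  Y**2*Z ↦ 1·1·4·7 = 28
  2*Y*Z**2 ↦ 2·1·2·49 = 196
  -Z**3 ↦ -1·1·1·343 = -343
Sum: F(0, 2, 7) = (0) + (0) + (0) + (0) + (0) + (16) + (28) + (196) + (-343) = -103.
Reducing mod 11: -103 ≡ 7 (mod 11).
Since F(a, b, c) ≡ 7 ≠ 0 (mod 11), P does NOT lie on the curve.


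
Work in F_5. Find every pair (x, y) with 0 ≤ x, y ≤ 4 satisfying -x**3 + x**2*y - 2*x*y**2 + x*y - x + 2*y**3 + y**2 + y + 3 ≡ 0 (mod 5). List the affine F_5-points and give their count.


Affine F_5-points: {(0, 2), (1, 1), (1, 3), (1, 4), (3, 2), (4, 0), (4, 2), (4, 4)}; count = 8.

For each of the 25 pairs (x, y) ∈ F_5², evaluate f(x, y) mod 5. Record the zeros.
  x = 0: [0↦3, 1↦2, 2↦0, 3↦4, 4↦1]  zeros at y ∈ {2}
  x = 1: [0↦1, 1↦0, 2↦4, 3↦0, 4↦0]  zeros at y ∈ {1, 3, 4}
  x = 2: [0↦3, 1↦4, 2↦1, 3↦1, 4↦1]  zeros at y ∈ ∅
  x = 3: [0↦3, 1↦3, 2↦0, 3↦1, 4↦3]  zeros at y ∈ {2}
  x = 4: [0↦0, 1↦1, 2↦0, 3↦4, 4↦0]  zeros at y ∈ {0, 2, 4}
Collecting zeros: affine points = {(0, 2), (1, 1), (1, 3), (1, 4), (3, 2), (4, 0), (4, 2), (4, 4)}.
Total count |C(F_5)_aff| = 8.


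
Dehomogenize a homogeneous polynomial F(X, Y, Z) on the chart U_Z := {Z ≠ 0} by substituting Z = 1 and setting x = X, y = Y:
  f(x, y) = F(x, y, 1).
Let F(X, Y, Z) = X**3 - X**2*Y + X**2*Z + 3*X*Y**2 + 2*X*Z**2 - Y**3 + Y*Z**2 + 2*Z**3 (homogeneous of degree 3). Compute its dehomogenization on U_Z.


f(x, y) = x**3 - x**2*y + x**2 + 3*x*y**2 + 2*x - y**3 + y + 2

On U_Z we set Z = 1. Each monomial c·X^i·Y^j·Z^k in F becomes c·x^i·y^j·1^k = c·x^i·y^j.
Substituting Z = 1: F(X, Y, 1) = x**3 - x**2*y + x**2 + 3*x*y**2 + 2*x - y**3 + y + 2.
Note: deg(f) ≤ deg(F) = 3; strict inequality happens when F is divisible by Z (lost terms).


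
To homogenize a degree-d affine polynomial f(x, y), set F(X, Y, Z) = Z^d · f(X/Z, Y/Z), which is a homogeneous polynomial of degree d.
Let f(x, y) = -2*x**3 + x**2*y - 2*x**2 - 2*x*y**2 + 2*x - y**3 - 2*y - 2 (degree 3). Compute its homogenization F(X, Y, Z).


F(X, Y, Z) = -2*X**3 + X**2*Y - 2*X**2*Z - 2*X*Y**2 + 2*X*Z**2 - Y**3 - 2*Y*Z**2 - 2*Z**3

deg(f) = 3.
Substitute x = X/Z, y = Y/Z into f, then multiply by Z^3.
  monomial -2·x^3·y^0 ↦ -2·X^3·Y^0·Z^0.
  monomial 1·x^2·y^1 ↦ 1·X^2·Y^1·Z^0.
  monomial -2·x^2·y^0 ↦ -2·X^2·Y^0·Z^1.
  monomial -2·x^1·y^2 ↦ -2·X^1·Y^2·Z^0.
  monomial 2·x^1·y^0 ↦ 2·X^1·Y^0·Z^2.
  monomial -1·x^0·y^3 ↦ -1·X^0·Y^3·Z^0.
  monomial -2·x^0·y^1 ↦ -2·X^0·Y^1·Z^2.
  monomial -2·x^0·y^0 ↦ -2·X^0·Y^0·Z^3.
Collecting: F(X, Y, Z) = -2*X**3 + X**2*Y - 2*X**2*Z - 2*X*Y**2 + 2*X*Z**2 - Y**3 - 2*Y*Z**2 - 2*Z**3.


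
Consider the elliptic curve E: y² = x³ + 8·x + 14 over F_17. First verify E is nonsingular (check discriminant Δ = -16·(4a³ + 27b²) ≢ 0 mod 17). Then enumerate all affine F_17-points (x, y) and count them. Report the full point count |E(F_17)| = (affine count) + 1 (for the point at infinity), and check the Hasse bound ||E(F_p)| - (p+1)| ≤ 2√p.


Affine points = {(2, 2), (2, 15), (4, 5), (4, 12), (5, 3), (5, 14), (9, 4), (9, 13), (12, 6), (12, 11)}; affine count = 10; |E(F_17)| = 11.

Discriminant check: Δ ∝ 4a³ + 27b² = 4·8³ + 27·14² = 4·512 + 27·196 ≡ 13 (mod 17). Nonzero ⇒ E is nonsingular.
For each x ∈ F_17, compute rhs = x³ + 8·x + 14 mod 17, then count y ∈ F_17 with y² ≡ rhs.
  x = 0: rhs = 14, matching y values: none (0 points).
  x = 1: rhs = 6, matching y values: none (0 points).
  x = 2: rhs = 4, matching y values: 2, 15 (2 points).
  x = 3: rhs = 14, matching y values: none (0 points).
  x = 4: rhs = 8, matching y values: 5, 12 (2 points).
  x = 5: rhs = 9, matching y values: 3, 14 (2 points).
  x = 6: rhs = 6, matching y values: none (0 points).
  x = 7: rhs = 5, matching y values: none (0 points).
  x = 8: rhs = 12, matching y values: none (0 points).
  x = 9: rhs = 16, matching y values: 4, 13 (2 points).
  x = 10: rhs = 6, matching y values: none (0 points).
  x = 11: rhs = 5, matching y values: none (0 points).
  x = 12: rhs = 2, matching y values: 6, 11 (2 points).
  x = 13: rhs = 3, matching y values: none (0 points).
  x = 14: rhs = 14, matching y values: none (0 points).
  x = 15: rhs = 7, matching y values: none (0 points).
  x = 16: rhs = 5, matching y values: none (0 points).
Total affine count: 10.
Full point count |E(F_17)| = 10 + 1 = 11.
Hasse bound: |11 − (17+1)| = |-7| = 7 ≤ 2√17 ≈ 8.2462 ✓.


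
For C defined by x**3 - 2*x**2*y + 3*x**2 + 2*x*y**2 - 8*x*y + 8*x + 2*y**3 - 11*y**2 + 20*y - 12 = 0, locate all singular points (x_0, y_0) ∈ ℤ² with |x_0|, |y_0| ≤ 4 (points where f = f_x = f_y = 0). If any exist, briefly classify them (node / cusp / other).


Singular points: {(0, 2)}; classification: node.

Compute partial derivatives:
  f_x = 3*x**2 - 4*x*y + 6*x + 2*y**2 - 8*y + 8.
  f_y = -2*x**2 + 4*x*y - 8*x + 6*y**2 - 22*y + 20.
Scan x_0 ∈ {−4, ..., 4}. For each x_0, f_y(x_0, y) is a polynomial in y; find its integer roots y ∈ {−4, ..., 4}, then test f_x and f at those candidates.
  x = -4: f_y(-4, y) = 6*y**2 - 38*y + 20; no integer root y with |y| ≤ 4.
  x = -3: f_y(-3, y) = 6*y**2 - 34*y + 26; no integer root y with |y| ≤ 4.
  x = -2: f_y(-2, y) = 6*y**2 - 30*y + 28; no integer root y with |y| ≤ 4.
  x = -1: f_y(-1, y) = 6*y**2 - 26*y + 26; no integer root y with |y| ≤ 4.
  x = 0: f_y(0, y) = 6*y**2 - 22*y + 20; vanishes at y ∈ {2}. (0, 2): f_x = 0, f = 0 — SINGULAR.
  x = 1: f_y(1, y) = 6*y**2 - 18*y + 10; no integer root y with |y| ≤ 4.
  x = 2: f_y(2, y) = 6*y**2 - 14*y - 4; no integer root y with |y| ≤ 4.
  x = 3: f_y(3, y) = 6*y**2 - 10*y - 22; no integer root y with |y| ≤ 4.
  x = 4: f_y(4, y) = 6*y**2 - 6*y - 44; no integer root y with |y| ≤ 4.
Only singular point on the grid: (0, 2).
Classify: substitute x = 0 + u, y = 2 + v and expand: f = u**3 - 2*u**2*v - u**2 + 2*u*v**2 + 2*v**3 + v**2.
No constant or linear terms (consistent with a singular point). Quadratic part: -u**2 + v**2. Cubic part: u**3 - 2*u**2*v + 2*u*v**2 + 2*v**3.
The quadratic part v**2 - u**2 = (v − u)(v + u) splits into two distinct linear factors, so there are two distinct tangent lines y − 2 = ±(x − 0) — this is a node (ordinary double point).
Classification: node.


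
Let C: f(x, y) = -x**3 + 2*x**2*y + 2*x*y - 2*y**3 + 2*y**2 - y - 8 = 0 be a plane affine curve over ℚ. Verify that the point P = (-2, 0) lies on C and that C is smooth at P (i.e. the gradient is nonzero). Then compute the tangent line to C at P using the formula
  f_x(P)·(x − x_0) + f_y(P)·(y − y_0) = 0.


Tangent line at P: -12*x + 3*y - 24 = 0.

Step 1: f(-2, 0) = 0, so P lies on C.
Step 2: partial derivatives
  f_x(x, y) = -3*x**2 + 4*x*y + 2*y, f_y(x, y) = 2*x**2 + 2*x - 6*y**2 + 4*y - 1.
  f_x(P) = -12, f_y(P) = 3 (gradient nonzero, so P is smooth).
Step 3: tangent line at P: -12·(x − -2) + 3·(y − 0) = 0.
Expanding: -12*x + 3*y - 24 = 0.


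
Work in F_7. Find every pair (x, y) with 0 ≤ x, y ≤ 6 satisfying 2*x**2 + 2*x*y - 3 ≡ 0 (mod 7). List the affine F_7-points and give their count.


Affine F_7-points: {(1, 4), (2, 4), (3, 1), (4, 6), (5, 3), (6, 3)}; count = 6.

For each of the 49 pairs (x, y) ∈ F_7², evaluate f(x, y) mod 7. Record the zeros.
  x = 0: [0↦4, 1↦4, 2↦4, 3↦4, 4↦4, 5↦4, 6↦4]  zeros at y ∈ ∅
  x = 1: [0↦6, 1↦1, 2↦3, 3↦5, 4↦0, 5↦2, 6↦4]  zeros at y ∈ {4}
  x = 2: [0↦5, 1↦2, 2↦6, 3↦3, 4↦0, 5↦4, 6↦1]  zeros at y ∈ {4}
  x = 3: [0↦1, 1↦0, 2↦6, 3↦5, 4↦4, 5↦3, 6↦2]  zeros at y ∈ {1}
  x = 4: [0↦1, 1↦2, 2↦3, 3↦4, 4↦5, 5↦6, 6↦0]  zeros at y ∈ {6}
  x = 5: [0↦5, 1↦1, 2↦4, 3↦0, 4↦3, 5↦6, 6↦2]  zeros at y ∈ {3}
  x = 6: [0↦6, 1↦4, 2↦2, 3↦0, 4↦5, 5↦3, 6↦1]  zeros at y ∈ {3}
Collecting zeros: affine points = {(1, 4), (2, 4), (3, 1), (4, 6), (5, 3), (6, 3)}.
Total count |C(F_7)_aff| = 6.


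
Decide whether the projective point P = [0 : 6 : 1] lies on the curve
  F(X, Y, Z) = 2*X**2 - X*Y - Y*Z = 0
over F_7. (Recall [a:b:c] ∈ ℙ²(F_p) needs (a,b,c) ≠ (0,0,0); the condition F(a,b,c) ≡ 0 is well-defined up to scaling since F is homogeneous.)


F(0,6,1) ≡ 1 (mod 7); P is NOT on the curve.

Evaluate F(0, 6, 1) term-by-term (mod 7).
  2*X**2 ↦ 2·0·1·1 = 0
  -X*Y ↦ -1·0·6·1 = 0
  -Y*Z ↦ -1·1·6·1 = -6
Sum: F(0, 6, 1) = (0) + (0) + (-6) = -6.
Reducing mod 7: -6 ≡ 1 (mod 7).
Since F(a, b, c) ≡ 1 ≠ 0 (mod 7), P does NOT lie on the curve.


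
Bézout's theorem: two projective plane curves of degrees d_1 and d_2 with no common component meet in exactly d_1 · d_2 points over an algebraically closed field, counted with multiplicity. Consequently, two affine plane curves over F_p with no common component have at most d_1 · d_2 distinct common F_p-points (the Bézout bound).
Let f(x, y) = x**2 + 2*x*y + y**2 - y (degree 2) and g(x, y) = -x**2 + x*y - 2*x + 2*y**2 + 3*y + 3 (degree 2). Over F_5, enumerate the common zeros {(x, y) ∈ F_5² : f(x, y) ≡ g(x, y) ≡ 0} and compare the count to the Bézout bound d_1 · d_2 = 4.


Common zeros: ∅; count = 0; Bézout bound = 4.

deg(f) = 2, deg(g) = 2, so Bézout bound = 4.
Scan x ∈ F_5. For each x, list the y ∈ F_5 with f(x, y) ≡ 0 and those with g(x, y) ≡ 0 (mod 5); the common zeros in that column are the intersection.
  x = 0: f ≡ 0 at y ∈ {0, 1}; g ≡ 0 at y ∈ {3}; common: ∅.
  x = 1: f ≡ 0 at y ∈ ∅; g ≡ 0 at y ∈ {0, 3}; common: ∅.
  x = 2: f ≡ 0 at y ∈ ∅; g ≡ 0 at y ∈ {0}; common: ∅.
  x = 3: f ≡ 0 at y ∈ {1, 4}; g ≡ 0 at y ∈ ∅; common: ∅.
  x = 4: f ≡ 0 at y ∈ {4}; g ≡ 0 at y ∈ ∅; common: ∅.
Collecting: common zeros = ∅, so the count is 0.
Comparison with the Bézout bound: 0 ≤ 4 = deg(f)·deg(g), as expected for curves with no common component (the affine F_5-count falls short of the bound because intersections may lie at infinity, over extension fields, or carry multiplicity).


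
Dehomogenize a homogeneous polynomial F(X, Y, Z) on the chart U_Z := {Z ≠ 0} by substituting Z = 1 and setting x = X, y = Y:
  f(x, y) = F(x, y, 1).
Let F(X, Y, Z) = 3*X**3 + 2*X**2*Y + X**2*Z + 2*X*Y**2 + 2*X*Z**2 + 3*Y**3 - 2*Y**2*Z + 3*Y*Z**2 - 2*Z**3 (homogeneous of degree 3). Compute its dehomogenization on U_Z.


f(x, y) = 3*x**3 + 2*x**2*y + x**2 + 2*x*y**2 + 2*x + 3*y**3 - 2*y**2 + 3*y - 2

On U_Z we set Z = 1. Each monomial c·X^i·Y^j·Z^k in F becomes c·x^i·y^j·1^k = c·x^i·y^j.
Substituting Z = 1: F(X, Y, 1) = 3*x**3 + 2*x**2*y + x**2 + 2*x*y**2 + 2*x + 3*y**3 - 2*y**2 + 3*y - 2.
Note: deg(f) ≤ deg(F) = 3; strict inequality happens when F is divisible by Z (lost terms).


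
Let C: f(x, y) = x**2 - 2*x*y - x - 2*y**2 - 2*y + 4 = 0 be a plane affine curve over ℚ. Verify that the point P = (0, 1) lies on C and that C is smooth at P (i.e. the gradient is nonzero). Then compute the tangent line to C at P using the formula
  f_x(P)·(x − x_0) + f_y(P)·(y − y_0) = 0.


Tangent line at P: -3*x - 6*y + 6 = 0.

Step 1: f(0, 1) = 0, so P lies on C.
Step 2: partial derivatives
  f_x(x, y) = 2*x - 2*y - 1, f_y(x, y) = -2*x - 4*y - 2.
  f_x(P) = -3, f_y(P) = -6 (gradient nonzero, so P is smooth).
Step 3: tangent line at P: -3·(x − 0) + -6·(y − 1) = 0.
Expanding: -3*x - 6*y + 6 = 0.


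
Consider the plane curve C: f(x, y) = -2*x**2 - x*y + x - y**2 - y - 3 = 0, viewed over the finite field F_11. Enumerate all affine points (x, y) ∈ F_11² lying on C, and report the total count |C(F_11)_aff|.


Affine F_11-points: {(0, 5), (4, 3), (5, 1), (5, 4), (6, 1), (6, 3), (9, 5), (9, 7), (10, 4), (10, 7)}; count = 10.

For each of the 121 pairs (x, y) ∈ F_11², evaluate f(x, y) mod 11. Record the zeros.
  x = 0: [0↦8, 1↦6, 2↦2, 3↦7, 4↦10, 5↦0, 6↦10, 7↦7, 8↦2, 9↦6, 10↦8]  zeros at y ∈ {5}
  x = 1: [0↦7, 1↦4, 2↦10, 3↦3, 4↦5, 5↦5, 6↦3, 7↦10, 8↦4, 9↦7, 10↦8]  zeros at y ∈ ∅
  x = 2: [0↦2, 1↦9, 2↦3, 3↦6, 4↦7, 5↦6, 6↦3, 7↦9, 8↦2, 9↦4, 10↦4]  zeros at y ∈ ∅
  x = 3: [0↦4, 1↦10, 2↦3, 3↦5, 4↦5, 5↦3, 6↦10, 7↦4, 8↦7, 9↦8, 10↦7]  zeros at y ∈ ∅
  x = 4: [0↦2, 1↦7, 2↦10, 3↦0, 4↦10, 5↦7, 6↦2, 7↦6, 8↦8, 9↦8, 10↦6]  zeros at y ∈ {3}
  x = 5: [0↦7, 1↦0, 2↦2, 3↦2, 4↦0, 5↦7, 6↦1, 7↦4, 8↦5, 9↦4, 10↦1]  zeros at y ∈ {1, 4}
  x = 6: [0↦8, 1↦0, 2↦1, 3↦0, 4↦8, 5↦3, 6↦7, 7↦9, 8↦9, 9↦7, 10↦3]  zeros at y ∈ {1, 3}
  x = 7: [0↦5, 1↦7, 2↦7, 3↦5, 4↦1, 5↦6, 6↦9, 7↦10, 8↦9, 9↦6, 10↦1]  zeros at y ∈ ∅
  x = 8: [0↦9, 1↦10, 2↦9, 3↦6, 4↦1, 5↦5, 6↦7, 7↦7, 8↦5, 9↦1, 10↦6]  zeros at y ∈ ∅
  x = 9: [0↦9, 1↦9, 2↦7, 3↦3, 4↦8, 5↦0, 6↦1, 7↦0, 8↦8, 9↦3, 10↦7]  zeros at y ∈ {5, 7}
  x = 10: [0↦5, 1↦4, 2↦1, 3↦7, 4↦0, 5↦2, 6↦2, 7↦0, 8↦7, 9↦1, 10↦4]  zeros at y ∈ {4, 7}
Collecting zeros: affine points = {(0, 5), (4, 3), (5, 1), (5, 4), (6, 1), (6, 3), (9, 5), (9, 7), (10, 4), (10, 7)}.
Total count |C(F_11)_aff| = 10.


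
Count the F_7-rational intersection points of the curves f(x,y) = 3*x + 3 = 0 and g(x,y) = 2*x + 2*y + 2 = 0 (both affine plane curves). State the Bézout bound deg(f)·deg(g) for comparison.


Common zeros: {(6, 0)}; count = 1; Bézout bound = 1.

deg(f) = 1, deg(g) = 1, so Bézout bound = 1.
Scan x ∈ F_7. For each x, list the y ∈ F_7 with f(x, y) ≡ 0 and those with g(x, y) ≡ 0 (mod 7); the common zeros in that column are the intersection.
  x = 0: f ≡ 0 at y ∈ ∅; g ≡ 0 at y ∈ {6}; common: ∅.
  x = 1: f ≡ 0 at y ∈ ∅; g ≡ 0 at y ∈ {5}; common: ∅.
  x = 2: f ≡ 0 at y ∈ ∅; g ≡ 0 at y ∈ {4}; common: ∅.
  x = 3: f ≡ 0 at y ∈ ∅; g ≡ 0 at y ∈ {3}; common: ∅.
  x = 4: f ≡ 0 at y ∈ ∅; g ≡ 0 at y ∈ {2}; common: ∅.
  x = 5: f ≡ 0 at y ∈ ∅; g ≡ 0 at y ∈ {1}; common: ∅.
  x = 6: f ≡ 0 at y ∈ {0, 1, 2, 3, 4, 5, 6}; g ≡ 0 at y ∈ {0}; common: {0}.
Collecting: common zeros = {(6, 0)}, so the count is 1.
Comparison with the Bézout bound: 1 ≤ 1 = deg(f)·deg(g), as expected for curves with no common component (the bound is attained).


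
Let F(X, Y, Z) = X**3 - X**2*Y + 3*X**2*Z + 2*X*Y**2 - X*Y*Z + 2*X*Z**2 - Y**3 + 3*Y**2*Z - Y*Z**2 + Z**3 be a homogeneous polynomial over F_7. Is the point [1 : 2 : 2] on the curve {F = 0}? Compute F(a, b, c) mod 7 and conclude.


F(1,2,2) ≡ 5 (mod 7); P is NOT on the curve.

Evaluate F(1, 2, 2) term-by-term (mod 7).
  X**3 ↦ 1·1·1·1 = 1
  -X**2*Y ↦ -1·1·2·1 = -2
  3*X**2*Z ↦ 3·1·1·2 = 6
  2*X*Y**2 ↦ 2·1·4·1 = 8
  -X*Y*Z ↦ -1·1·2·2 = -4
  2*X*Z**2 ↦ 2·1·1·4 = 8
  -Y**3 ↦ -1·1·8·1 = -8
  3*Y**2*Z ↦ 3·1·4·2 = 24
  -Y*Z**2 ↦ -1·1·2·4 = -8
  Z**3 ↦ 1·1·1·8 = 8
Sum: F(1, 2, 2) = (1) + (-2) + (6) + (8) + (-4) + (8) + (-8) + (24) + (-8) + (8) = 33.
Reducing mod 7: 33 ≡ 5 (mod 7).
Since F(a, b, c) ≡ 5 ≠ 0 (mod 7), P does NOT lie on the curve.


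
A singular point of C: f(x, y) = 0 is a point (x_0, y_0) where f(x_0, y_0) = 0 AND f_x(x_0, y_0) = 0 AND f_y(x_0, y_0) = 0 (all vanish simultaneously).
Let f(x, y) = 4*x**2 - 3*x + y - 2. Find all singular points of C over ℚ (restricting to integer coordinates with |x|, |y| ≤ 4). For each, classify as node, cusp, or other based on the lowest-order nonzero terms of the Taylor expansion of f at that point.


No singular points in the scanned grid; C is smooth there.

Compute partial derivatives:
  f_x = 8*x - 3.
  f_y = 1.
f_y = 1 is a nonzero constant, so f_y never vanishes: no point (x, y) can satisfy f = f_x = f_y = 0. In particular no (x, y) ∈ {−4, ..., 4}² is singular; the curve is smooth.


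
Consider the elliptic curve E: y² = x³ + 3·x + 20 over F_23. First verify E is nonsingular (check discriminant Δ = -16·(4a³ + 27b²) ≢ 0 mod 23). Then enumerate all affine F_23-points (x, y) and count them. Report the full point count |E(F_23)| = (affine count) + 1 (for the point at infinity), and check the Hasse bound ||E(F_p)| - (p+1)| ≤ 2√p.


Affine points = {(1, 1), (1, 22), (4, 2), (4, 21), (6, 1), (6, 22), (7, 4), (7, 19), (8, 2), (8, 21), (11, 2), (11, 21), (12, 6), (12, 17), (13, 5), (13, 18), (14, 0), (15, 6), (15, 17), (16, 1), (16, 22), (17, 4), (17, 19), (18, 8), (18, 15), (19, 6), (19, 17), (21, 11), (21, 12), (22, 4), (22, 19)}; affine count = 31; |E(F_23)| = 32.

Discriminant check: Δ ∝ 4a³ + 27b² = 4·3³ + 27·20² = 4·27 + 27·400 ≡ 6 (mod 23). Nonzero ⇒ E is nonsingular.
For each x ∈ F_23, compute rhs = x³ + 3·x + 20 mod 23, then count y ∈ F_23 with y² ≡ rhs.
  x = 0: rhs = 20, matching y values: none (0 points).
  x = 1: rhs = 1, matching y values: 1, 22 (2 points).
  x = 2: rhs = 11, matching y values: none (0 points).
  x = 3: rhs = 10, matching y values: none (0 points).
  x = 4: rhs = 4, matching y values: 2, 21 (2 points).
  x = 5: rhs = 22, matching y values: none (0 points).
  x = 6: rhs = 1, matching y values: 1, 22 (2 points).
  x = 7: rhs = 16, matching y values: 4, 19 (2 points).
  x = 8: rhs = 4, matching y values: 2, 21 (2 points).
  x = 9: rhs = 17, matching y values: none (0 points).
  x = 10: rhs = 15, matching y values: none (0 points).
  x = 11: rhs = 4, matching y values: 2, 21 (2 points).
  x = 12: rhs = 13, matching y values: 6, 17 (2 points).
  x = 13: rhs = 2, matching y values: 5, 18 (2 points).
  x = 14: rhs = 0, matching y values: 0 (1 points).
  x = 15: rhs = 13, matching y values: 6, 17 (2 points).
  x = 16: rhs = 1, matching y values: 1, 22 (2 points).
  x = 17: rhs = 16, matching y values: 4, 19 (2 points).
  x = 18: rhs = 18, matching y values: 8, 15 (2 points).
  x = 19: rhs = 13, matching y values: 6, 17 (2 points).
  x = 20: rhs = 7, matching y values: none (0 points).
  x = 21: rhs = 6, matching y values: 11, 12 (2 points).
  x = 22: rhs = 16, matching y values: 4, 19 (2 points).
Total affine count: 31.
Full point count |E(F_23)| = 31 + 1 = 32.
Hasse bound: |32 − (23+1)| = |8| = 8 ≤ 2√23 ≈ 9.5917 ✓.


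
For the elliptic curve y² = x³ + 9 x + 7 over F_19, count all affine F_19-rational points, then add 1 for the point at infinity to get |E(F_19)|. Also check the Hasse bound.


Affine points = {(0, 8), (0, 11), (1, 6), (1, 13), (3, 2), (3, 17), (5, 5), (5, 14), (6, 7), (6, 12), (9, 0), (12, 0), (17, 0), (18, 4), (18, 15)}; affine count = 15; |E(F_19)| = 16.

Discriminant check: Δ ∝ 4a³ + 27b² = 4·9³ + 27·7² = 4·729 + 27·49 ≡ 2 (mod 19). Nonzero ⇒ E is nonsingular.
For each x ∈ F_19, compute rhs = x³ + 9·x + 7 mod 19, then count y ∈ F_19 with y² ≡ rhs.
  x = 0: rhs = 7, matching y values: 8, 11 (2 points).
  x = 1: rhs = 17, matching y values: 6, 13 (2 points).
  x = 2: rhs = 14, matching y values: none (0 points).
  x = 3: rhs = 4, matching y values: 2, 17 (2 points).
  x = 4: rhs = 12, matching y values: none (0 points).
  x = 5: rhs = 6, matching y values: 5, 14 (2 points).
  x = 6: rhs = 11, matching y values: 7, 12 (2 points).
  x = 7: rhs = 14, matching y values: none (0 points).
  x = 8: rhs = 2, matching y values: none (0 points).
  x = 9: rhs = 0, matching y values: 0 (1 points).
  x = 10: rhs = 14, matching y values: none (0 points).
  x = 11: rhs = 12, matching y values: none (0 points).
  x = 12: rhs = 0, matching y values: 0 (1 points).
  x = 13: rhs = 3, matching y values: none (0 points).
  x = 14: rhs = 8, matching y values: none (0 points).
  x = 15: rhs = 2, matching y values: none (0 points).
  x = 16: rhs = 10, matching y values: none (0 points).
  x = 17: rhs = 0, matching y values: 0 (1 points).
  x = 18: rhs = 16, matching y values: 4, 15 (2 points).
Total affine count: 15.
Full point count |E(F_19)| = 15 + 1 = 16.
Hasse bound: |16 − (19+1)| = |-4| = 4 ≤ 2√19 ≈ 8.7178 ✓.


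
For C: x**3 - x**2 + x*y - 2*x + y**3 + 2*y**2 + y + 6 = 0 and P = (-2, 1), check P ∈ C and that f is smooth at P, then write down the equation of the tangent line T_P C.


Tangent line at P: 15*x + 6*y + 24 = 0.

Step 1: f(-2, 1) = 0, so P lies on C.
Step 2: partial derivatives
  f_x(x, y) = 3*x**2 - 2*x + y - 2, f_y(x, y) = x + 3*y**2 + 4*y + 1.
  f_x(P) = 15, f_y(P) = 6 (gradient nonzero, so P is smooth).
Step 3: tangent line at P: 15·(x − -2) + 6·(y − 1) = 0.
Expanding: 15*x + 6*y + 24 = 0.


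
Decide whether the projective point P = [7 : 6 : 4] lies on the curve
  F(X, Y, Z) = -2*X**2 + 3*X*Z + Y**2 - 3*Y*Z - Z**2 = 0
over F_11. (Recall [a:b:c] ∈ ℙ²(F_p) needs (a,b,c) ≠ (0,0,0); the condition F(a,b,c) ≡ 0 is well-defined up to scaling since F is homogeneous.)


F(7,6,4) ≡ 0 (mod 11); P is on the curve.

Evaluate F(7, 6, 4) term-by-term (mod 11).
  -2*X**2 ↦ -2·49·1·1 = -98
  3*X*Z ↦ 3·7·1·4 = 84
  Y**2 ↦ 1·1·36·1 = 36
  -3*Y*Z ↦ -3·1·6·4 = -72
  -Z**2 ↦ -1·1·1·16 = -16
Sum: F(7, 6, 4) = (-98) + (84) + (36) + (-72) + (-16) = -66.
Reducing mod 11: -66 ≡ 0 (mod 11).
Since F(a, b, c) ≡ 0 (mod 11), P lies on the curve.


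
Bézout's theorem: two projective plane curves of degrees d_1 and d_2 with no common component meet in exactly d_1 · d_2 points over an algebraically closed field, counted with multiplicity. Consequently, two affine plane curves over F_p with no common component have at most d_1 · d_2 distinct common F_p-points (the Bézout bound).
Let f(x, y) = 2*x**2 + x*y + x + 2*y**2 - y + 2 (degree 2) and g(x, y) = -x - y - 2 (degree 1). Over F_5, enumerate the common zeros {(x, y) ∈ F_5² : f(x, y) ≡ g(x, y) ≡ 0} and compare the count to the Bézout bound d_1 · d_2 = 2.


Common zeros: {(2, 1)}; count = 1; Bézout bound = 2.

deg(f) = 2, deg(g) = 1, so Bézout bound = 2.
Scan x ∈ F_5. For each x, list the y ∈ F_5 with f(x, y) ≡ 0 and those with g(x, y) ≡ 0 (mod 5); the common zeros in that column are the intersection.
  x = 0: f ≡ 0 at y ∈ {4}; g ≡ 0 at y ∈ {3}; common: ∅.
  x = 1: f ≡ 0 at y ∈ {0}; g ≡ 0 at y ∈ {2}; common: ∅.
  x = 2: f ≡ 0 at y ∈ {1}; g ≡ 0 at y ∈ {1}; common: {1}.
  x = 3: f ≡ 0 at y ∈ {2}; g ≡ 0 at y ∈ {0}; common: ∅.
  x = 4: f ≡ 0 at y ∈ {3}; g ≡ 0 at y ∈ {4}; common: ∅.
Collecting: common zeros = {(2, 1)}, so the count is 1.
Comparison with the Bézout bound: 1 ≤ 2 = deg(f)·deg(g), as expected for curves with no common component (the affine F_5-count falls short of the bound because intersections may lie at infinity, over extension fields, or carry multiplicity).


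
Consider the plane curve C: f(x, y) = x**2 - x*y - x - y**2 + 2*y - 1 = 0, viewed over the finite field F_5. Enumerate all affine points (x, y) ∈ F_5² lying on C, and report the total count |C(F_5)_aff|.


Affine F_5-points: {(0, 1), (2, 1), (2, 4), (3, 0), (3, 4)}; count = 5.

For each of the 25 pairs (x, y) ∈ F_5², evaluate f(x, y) mod 5. Record the zeros.
  x = 0: [0↦4, 1↦0, 2↦4, 3↦1, 4↦1]  zeros at y ∈ {1}
  x = 1: [0↦4, 1↦4, 2↦2, 3↦3, 4↦2]  zeros at y ∈ ∅
  x = 2: [0↦1, 1↦0, 2↦2, 3↦2, 4↦0]  zeros at y ∈ {1, 4}
  x = 3: [0↦0, 1↦3, 2↦4, 3↦3, 4↦0]  zeros at y ∈ {0, 4}
  x = 4: [0↦1, 1↦3, 2↦3, 3↦1, 4↦2]  zeros at y ∈ ∅
Collecting zeros: affine points = {(0, 1), (2, 1), (2, 4), (3, 0), (3, 4)}.
Total count |C(F_5)_aff| = 5.


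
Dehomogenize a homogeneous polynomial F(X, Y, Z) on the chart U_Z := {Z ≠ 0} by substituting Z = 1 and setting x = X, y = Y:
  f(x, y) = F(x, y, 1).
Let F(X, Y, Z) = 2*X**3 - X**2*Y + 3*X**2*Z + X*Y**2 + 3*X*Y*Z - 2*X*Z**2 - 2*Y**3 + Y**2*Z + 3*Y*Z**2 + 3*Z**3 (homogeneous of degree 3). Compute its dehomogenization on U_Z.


f(x, y) = 2*x**3 - x**2*y + 3*x**2 + x*y**2 + 3*x*y - 2*x - 2*y**3 + y**2 + 3*y + 3

On U_Z we set Z = 1. Each monomial c·X^i·Y^j·Z^k in F becomes c·x^i·y^j·1^k = c·x^i·y^j.
Substituting Z = 1: F(X, Y, 1) = 2*x**3 - x**2*y + 3*x**2 + x*y**2 + 3*x*y - 2*x - 2*y**3 + y**2 + 3*y + 3.
Note: deg(f) ≤ deg(F) = 3; strict inequality happens when F is divisible by Z (lost terms).


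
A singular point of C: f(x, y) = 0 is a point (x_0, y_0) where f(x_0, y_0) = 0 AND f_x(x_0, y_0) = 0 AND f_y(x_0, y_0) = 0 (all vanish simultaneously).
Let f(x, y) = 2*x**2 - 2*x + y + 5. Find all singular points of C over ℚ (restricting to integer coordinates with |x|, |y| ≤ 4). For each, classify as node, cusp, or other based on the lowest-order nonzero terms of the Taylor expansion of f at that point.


No singular points in the scanned grid; C is smooth there.

Compute partial derivatives:
  f_x = 4*x - 2.
  f_y = 1.
f_y = 1 is a nonzero constant, so f_y never vanishes: no point (x, y) can satisfy f = f_x = f_y = 0. In particular no (x, y) ∈ {−4, ..., 4}² is singular; the curve is smooth.


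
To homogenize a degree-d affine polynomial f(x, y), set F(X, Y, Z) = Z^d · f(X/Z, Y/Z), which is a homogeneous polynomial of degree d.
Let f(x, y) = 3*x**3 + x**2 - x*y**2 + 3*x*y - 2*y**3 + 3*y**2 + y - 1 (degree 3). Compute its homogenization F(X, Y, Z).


F(X, Y, Z) = 3*X**3 + X**2*Z - X*Y**2 + 3*X*Y*Z - 2*Y**3 + 3*Y**2*Z + Y*Z**2 - Z**3

deg(f) = 3.
Substitute x = X/Z, y = Y/Z into f, then multiply by Z^3.
  monomial 3·x^3·y^0 ↦ 3·X^3·Y^0·Z^0.
  monomial 1·x^2·y^0 ↦ 1·X^2·Y^0·Z^1.
  monomial -1·x^1·y^2 ↦ -1·X^1·Y^2·Z^0.
  monomial 3·x^1·y^1 ↦ 3·X^1·Y^1·Z^1.
  monomial -2·x^0·y^3 ↦ -2·X^0·Y^3·Z^0.
  monomial 3·x^0·y^2 ↦ 3·X^0·Y^2·Z^1.
  monomial 1·x^0·y^1 ↦ 1·X^0·Y^1·Z^2.
  monomial -1·x^0·y^0 ↦ -1·X^0·Y^0·Z^3.
Collecting: F(X, Y, Z) = 3*X**3 + X**2*Z - X*Y**2 + 3*X*Y*Z - 2*Y**3 + 3*Y**2*Z + Y*Z**2 - Z**3.


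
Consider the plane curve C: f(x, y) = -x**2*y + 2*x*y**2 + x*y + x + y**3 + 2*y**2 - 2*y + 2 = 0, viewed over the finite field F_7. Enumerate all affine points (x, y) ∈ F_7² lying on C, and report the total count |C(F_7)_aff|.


Affine F_7-points: {(0, 2), (2, 1), (2, 2), (2, 5), (5, 0), (5, 4), (5, 5), (6, 4)}; count = 8.

For each of the 49 pairs (x, y) ∈ F_7², evaluate f(x, y) mod 7. Record the zeros.
  x = 0: [0↦2, 1↦3, 2↦0, 3↦6, 4↦6, 5↦6, 6↦5]  zeros at y ∈ {2}
  x = 1: [0↦3, 1↦6, 2↦2, 3↦4, 4↦4, 5↦1, 6↦1]  zeros at y ∈ ∅
  x = 2: [0↦4, 1↦0, 2↦0, 3↦3, 4↦1, 5↦0, 6↦6]  zeros at y ∈ {1, 2, 5}
  x = 3: [0↦5, 1↦6, 2↦1, 3↦3, 4↦4, 5↦3, 6↦6]  zeros at y ∈ ∅
  x = 4: [0↦6, 1↦3, 2↦5, 3↦4, 4↦6, 5↦3, 6↦1]  zeros at y ∈ ∅
  x = 5: [0↦0, 1↦5, 2↦5, 3↦6, 4↦0, 5↦0, 6↦5]  zeros at y ∈ {0, 4, 5}
  x = 6: [0↦1, 1↦5, 2↦1, 3↦2, 4↦0, 5↦1, 6↦4]  zeros at y ∈ {4}
Collecting zeros: affine points = {(0, 2), (2, 1), (2, 2), (2, 5), (5, 0), (5, 4), (5, 5), (6, 4)}.
Total count |C(F_7)_aff| = 8.


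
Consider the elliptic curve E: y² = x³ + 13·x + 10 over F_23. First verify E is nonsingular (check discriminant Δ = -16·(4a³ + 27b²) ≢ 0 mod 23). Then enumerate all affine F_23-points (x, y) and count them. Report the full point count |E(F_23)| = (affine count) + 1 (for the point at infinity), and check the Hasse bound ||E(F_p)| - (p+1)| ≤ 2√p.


Affine points = {(1, 1), (1, 22), (5, 4), (5, 19), (10, 6), (10, 17), (11, 9), (11, 14), (12, 10), (12, 13), (16, 6), (16, 17), (18, 2), (18, 21), (19, 3), (19, 20), (20, 6), (20, 17)}; affine count = 18; |E(F_23)| = 19.

Discriminant check: Δ ∝ 4a³ + 27b² = 4·13³ + 27·10² = 4·2197 + 27·100 ≡ 11 (mod 23). Nonzero ⇒ E is nonsingular.
For each x ∈ F_23, compute rhs = x³ + 13·x + 10 mod 23, then count y ∈ F_23 with y² ≡ rhs.
  x = 0: rhs = 10, matching y values: none (0 points).
  x = 1: rhs = 1, matching y values: 1, 22 (2 points).
  x = 2: rhs = 21, matching y values: none (0 points).
  x = 3: rhs = 7, matching y values: none (0 points).
  x = 4: rhs = 11, matching y values: none (0 points).
  x = 5: rhs = 16, matching y values: 4, 19 (2 points).
  x = 6: rhs = 5, matching y values: none (0 points).
  x = 7: rhs = 7, matching y values: none (0 points).
  x = 8: rhs = 5, matching y values: none (0 points).
  x = 9: rhs = 5, matching y values: none (0 points).
  x = 10: rhs = 13, matching y values: 6, 17 (2 points).
  x = 11: rhs = 12, matching y values: 9, 14 (2 points).
  x = 12: rhs = 8, matching y values: 10, 13 (2 points).
  x = 13: rhs = 7, matching y values: none (0 points).
  x = 14: rhs = 15, matching y values: none (0 points).
  x = 15: rhs = 15, matching y values: none (0 points).
  x = 16: rhs = 13, matching y values: 6, 17 (2 points).
  x = 17: rhs = 15, matching y values: none (0 points).
  x = 18: rhs = 4, matching y values: 2, 21 (2 points).
  x = 19: rhs = 9, matching y values: 3, 20 (2 points).
  x = 20: rhs = 13, matching y values: 6, 17 (2 points).
  x = 21: rhs = 22, matching y values: none (0 points).
  x = 22: rhs = 19, matching y values: none (0 points).
Total affine count: 18.
Full point count |E(F_23)| = 18 + 1 = 19.
Hasse bound: |19 − (23+1)| = |-5| = 5 ≤ 2√23 ≈ 9.5917 ✓.


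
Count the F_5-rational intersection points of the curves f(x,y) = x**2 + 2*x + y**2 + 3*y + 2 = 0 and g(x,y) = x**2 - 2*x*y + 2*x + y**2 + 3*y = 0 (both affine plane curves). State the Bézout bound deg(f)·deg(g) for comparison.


Common zeros: {(2, 2), (3, 3), (4, 1)}; count = 3; Bézout bound = 4.

deg(f) = 2, deg(g) = 2, so Bézout bound = 4.
Scan x ∈ F_5. For each x, list the y ∈ F_5 with f(x, y) ≡ 0 and those with g(x, y) ≡ 0 (mod 5); the common zeros in that column are the intersection.
  x = 0: f ≡ 0 at y ∈ {3, 4}; g ≡ 0 at y ∈ {0, 2}; common: ∅.
  x = 1: f ≡ 0 at y ∈ {0, 2}; g ≡ 0 at y ∈ {1, 3}; common: ∅.
  x = 2: f ≡ 0 at y ∈ {0, 2}; g ≡ 0 at y ∈ {2, 4}; common: {2}.
  x = 3: f ≡ 0 at y ∈ {3, 4}; g ≡ 0 at y ∈ {0, 3}; common: {3}.
  x = 4: f ≡ 0 at y ∈ {1}; g ≡ 0 at y ∈ {1, 4}; common: {1}.
Collecting: common zeros = {(2, 2), (3, 3), (4, 1)}, so the count is 3.
Comparison with the Bézout bound: 3 ≤ 4 = deg(f)·deg(g), as expected for curves with no common component (the affine F_5-count falls short of the bound because intersections may lie at infinity, over extension fields, or carry multiplicity).


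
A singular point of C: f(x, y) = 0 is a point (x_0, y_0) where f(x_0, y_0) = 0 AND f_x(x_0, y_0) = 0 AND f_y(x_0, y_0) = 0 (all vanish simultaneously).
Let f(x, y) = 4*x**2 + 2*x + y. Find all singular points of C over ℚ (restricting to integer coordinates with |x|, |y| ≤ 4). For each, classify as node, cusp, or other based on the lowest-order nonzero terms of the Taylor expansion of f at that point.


No singular points in the scanned grid; C is smooth there.

Compute partial derivatives:
  f_x = 8*x + 2.
  f_y = 1.
f_y = 1 is a nonzero constant, so f_y never vanishes: no point (x, y) can satisfy f = f_x = f_y = 0. In particular no (x, y) ∈ {−4, ..., 4}² is singular; the curve is smooth.


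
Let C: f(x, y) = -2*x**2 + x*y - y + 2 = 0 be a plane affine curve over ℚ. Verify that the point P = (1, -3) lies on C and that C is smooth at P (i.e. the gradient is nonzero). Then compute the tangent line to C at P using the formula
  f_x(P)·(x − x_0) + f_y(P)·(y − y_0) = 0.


Tangent line at P: 7 - 7*x = 0.

Step 1: f(1, -3) = 0, so P lies on C.
Step 2: partial derivatives
  f_x(x, y) = -4*x + y, f_y(x, y) = x - 1.
  f_x(P) = -7, f_y(P) = 0 (gradient nonzero, so P is smooth).
Step 3: tangent line at P: -7·(x − 1) + 0·(y − -3) = 0.
Expanding: 7 - 7*x = 0.


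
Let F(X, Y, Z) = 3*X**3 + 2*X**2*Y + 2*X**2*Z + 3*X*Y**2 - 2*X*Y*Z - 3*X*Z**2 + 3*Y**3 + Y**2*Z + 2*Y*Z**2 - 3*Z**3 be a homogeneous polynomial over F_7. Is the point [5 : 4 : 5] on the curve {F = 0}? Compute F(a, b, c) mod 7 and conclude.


F(5,4,5) ≡ 6 (mod 7); P is NOT on the curve.

Evaluate F(5, 4, 5) term-by-term (mod 7).
  3*X**3 ↦ 3·125·1·1 = 375
  2*X**2*Y ↦ 2·25·4·1 = 200
  2*X**2*Z ↦ 2·25·1·5 = 250
  3*X*Y**2 ↦ 3·5·16·1 = 240
  -2*X*Y*Z ↦ -2·5·4·5 = -200
  -3*X*Z**2 ↦ -3·5·1·25 = -375
  3*Y**3 ↦ 3·1·64·1 = 192
  Y**2*Z ↦ 1·1·16·5 = 80
  2*Y*Z**2 ↦ 2·1·4·25 = 200
  -3*Z**3 ↦ -3·1·1·125 = -375
Sum: F(5, 4, 5) = (375) + (200) + (250) + (240) + (-200) + (-375) + (192) + (80) + (200) + (-375) = 587.
Reducing mod 7: 587 ≡ 6 (mod 7).
Since F(a, b, c) ≡ 6 ≠ 0 (mod 7), P does NOT lie on the curve.


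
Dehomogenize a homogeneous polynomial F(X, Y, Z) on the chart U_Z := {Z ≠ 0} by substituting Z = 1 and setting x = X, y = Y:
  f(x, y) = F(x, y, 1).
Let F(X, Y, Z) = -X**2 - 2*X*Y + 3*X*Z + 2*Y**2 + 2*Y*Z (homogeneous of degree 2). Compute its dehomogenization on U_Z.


f(x, y) = -x**2 - 2*x*y + 3*x + 2*y**2 + 2*y

On U_Z we set Z = 1. Each monomial c·X^i·Y^j·Z^k in F becomes c·x^i·y^j·1^k = c·x^i·y^j.
Substituting Z = 1: F(X, Y, 1) = -x**2 - 2*x*y + 3*x + 2*y**2 + 2*y.
Note: deg(f) ≤ deg(F) = 2; strict inequality happens when F is divisible by Z (lost terms).


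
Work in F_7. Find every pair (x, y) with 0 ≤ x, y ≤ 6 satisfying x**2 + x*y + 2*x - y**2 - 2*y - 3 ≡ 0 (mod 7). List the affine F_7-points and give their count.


Affine F_7-points: {(1, 0), (1, 6), (3, 4), (4, 0), (4, 2), (5, 4), (5, 6), (6, 2)}; count = 8.

For each of the 49 pairs (x, y) ∈ F_7², evaluate f(x, y) mod 7. Record the zeros.
  x = 0: [0↦4, 1↦1, 2↦3, 3↦3, 4↦1, 5↦4, 6↦5]  zeros at y ∈ ∅
  x = 1: [0↦0, 1↦5, 2↦1, 3↦2, 4↦1, 5↦5, 6↦0]  zeros at y ∈ {0, 6}
  x = 2: [0↦5, 1↦4, 2↦1, 3↦3, 4↦3, 5↦1, 6↦4]  zeros at y ∈ ∅
  x = 3: [0↦5, 1↦5, 2↦3, 3↦6, 4↦0, 5↦6, 6↦3]  zeros at y ∈ {4}
  x = 4: [0↦0, 1↦1, 2↦0, 3↦4, 4↦6, 5↦6, 6↦4]  zeros at y ∈ {0, 2}
  x = 5: [0↦4, 1↦6, 2↦6, 3↦4, 4↦0, 5↦1, 6↦0]  zeros at y ∈ {4, 6}
  x = 6: [0↦3, 1↦6, 2↦0, 3↦6, 4↦3, 5↦5, 6↦5]  zeros at y ∈ {2}
Collecting zeros: affine points = {(1, 0), (1, 6), (3, 4), (4, 0), (4, 2), (5, 4), (5, 6), (6, 2)}.
Total count |C(F_7)_aff| = 8.


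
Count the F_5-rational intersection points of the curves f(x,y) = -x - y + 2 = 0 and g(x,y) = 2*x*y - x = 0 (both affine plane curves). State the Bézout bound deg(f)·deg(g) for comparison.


Common zeros: {(0, 2), (4, 3)}; count = 2; Bézout bound = 2.

deg(f) = 1, deg(g) = 2, so Bézout bound = 2.
Scan x ∈ F_5. For each x, list the y ∈ F_5 with f(x, y) ≡ 0 and those with g(x, y) ≡ 0 (mod 5); the common zeros in that column are the intersection.
  x = 0: f ≡ 0 at y ∈ {2}; g ≡ 0 at y ∈ {0, 1, 2, 3, 4}; common: {2}.
  x = 1: f ≡ 0 at y ∈ {1}; g ≡ 0 at y ∈ {3}; common: ∅.
  x = 2: f ≡ 0 at y ∈ {0}; g ≡ 0 at y ∈ {3}; common: ∅.
  x = 3: f ≡ 0 at y ∈ {4}; g ≡ 0 at y ∈ {3}; common: ∅.
  x = 4: f ≡ 0 at y ∈ {3}; g ≡ 0 at y ∈ {3}; common: {3}.
Collecting: common zeros = {(0, 2), (4, 3)}, so the count is 2.
Comparison with the Bézout bound: 2 ≤ 2 = deg(f)·deg(g), as expected for curves with no common component (the bound is attained).


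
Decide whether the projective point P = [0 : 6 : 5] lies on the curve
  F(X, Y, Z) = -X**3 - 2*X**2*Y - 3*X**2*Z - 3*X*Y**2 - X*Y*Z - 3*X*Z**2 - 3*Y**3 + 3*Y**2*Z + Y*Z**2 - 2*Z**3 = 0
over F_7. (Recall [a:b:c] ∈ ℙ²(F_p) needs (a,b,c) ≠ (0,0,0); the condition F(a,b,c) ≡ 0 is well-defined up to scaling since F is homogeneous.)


F(0,6,5) ≡ 2 (mod 7); P is NOT on the curve.

Evaluate F(0, 6, 5) term-by-term (mod 7).
  -X**3 ↦ -1·0·1·1 = 0
  -2*X**2*Y ↦ -2·0·6·1 = 0
  -3*X**2*Z ↦ -3·0·1·5 = 0
  -3*X*Y**2 ↦ -3·0·36·1 = 0
  -X*Y*Z ↦ -1·0·6·5 = 0
  -3*X*Z**2 ↦ -3·0·1·25 = 0
  -3*Y**3 ↦ -3·1·216·1 = -648
  3*Y**2*Z ↦ 3·1·36·5 = 540
  Y*Z**2 ↦ 1·1·6·25 = 150
  -2*Z**3 ↦ -2·1·1·125 = -250
Sum: F(0, 6, 5) = (0) + (0) + (0) + (0) + (0) + (0) + (-648) + (540) + (150) + (-250) = -208.
Reducing mod 7: -208 ≡ 2 (mod 7).
Since F(a, b, c) ≡ 2 ≠ 0 (mod 7), P does NOT lie on the curve.


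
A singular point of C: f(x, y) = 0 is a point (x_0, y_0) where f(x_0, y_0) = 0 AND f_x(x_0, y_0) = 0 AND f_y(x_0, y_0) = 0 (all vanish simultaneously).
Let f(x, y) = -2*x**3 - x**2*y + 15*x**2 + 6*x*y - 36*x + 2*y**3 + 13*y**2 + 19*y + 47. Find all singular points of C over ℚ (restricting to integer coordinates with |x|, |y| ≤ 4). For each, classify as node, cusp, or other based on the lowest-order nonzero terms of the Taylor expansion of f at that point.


Singular points: {(3, -2)}; classification: node.

Compute partial derivatives:
  f_x = -6*x**2 - 2*x*y + 30*x + 6*y - 36.
  f_y = -x**2 + 6*x + 6*y**2 + 26*y + 19.
Scan x_0 ∈ {−4, ..., 4}. For each x_0, f_y(x_0, y) is a polynomial in y; find its integer roots y ∈ {−4, ..., 4}, then test f_x and f at those candidates.
  x = -4: f_y(-4, y) = 6*y**2 + 26*y - 21; no integer root y with |y| ≤ 4.
  x = -3: f_y(-3, y) = 6*y**2 + 26*y - 8; no integer root y with |y| ≤ 4.
  x = -2: f_y(-2, y) = 6*y**2 + 26*y + 3; no integer root y with |y| ≤ 4.
  x = -1: f_y(-1, y) = 6*y**2 + 26*y + 12; no integer root y with |y| ≤ 4.
  x = 0: f_y(0, y) = 6*y**2 + 26*y + 19; no integer root y with |y| ≤ 4.
  x = 1: f_y(1, y) = 6*y**2 + 26*y + 24; vanishes at y ∈ {-3}. (1, -3): f_x = -24 ≠ 0.
  x = 2: f_y(2, y) = 6*y**2 + 26*y + 27; no integer root y with |y| ≤ 4.
  x = 3: f_y(3, y) = 6*y**2 + 26*y + 28; vanishes at y ∈ {-2}. (3, -2): f_x = 0, f = 0 — SINGULAR.
  x = 4: f_y(4, y) = 6*y**2 + 26*y + 27; no integer root y with |y| ≤ 4.
Only singular point on the grid: (3, -2).
Classify: substitute x = 3 + u, y = -2 + v and expand: f = -2*u**3 - u**2*v - u**2 + 2*v**3 + v**2.
No constant or linear terms (consistent with a singular point). Quadratic part: -u**2 + v**2. Cubic part: -2*u**3 - u**2*v + 2*v**3.
The quadratic part v**2 - u**2 = (v − u)(v + u) splits into two distinct linear factors, so there are two distinct tangent lines y − -2 = ±(x − 3) — this is a node (ordinary double point).
Classification: node.


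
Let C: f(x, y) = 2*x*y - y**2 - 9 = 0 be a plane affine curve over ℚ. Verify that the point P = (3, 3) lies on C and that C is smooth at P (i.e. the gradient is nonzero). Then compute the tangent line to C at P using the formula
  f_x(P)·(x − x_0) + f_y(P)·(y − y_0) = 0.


Tangent line at P: 6*x - 18 = 0.

Step 1: f(3, 3) = 0, so P lies on C.
Step 2: partial derivatives
  f_x(x, y) = 2*y, f_y(x, y) = 2*x - 2*y.
  f_x(P) = 6, f_y(P) = 0 (gradient nonzero, so P is smooth).
Step 3: tangent line at P: 6·(x − 3) + 0·(y − 3) = 0.
Expanding: 6*x - 18 = 0.
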